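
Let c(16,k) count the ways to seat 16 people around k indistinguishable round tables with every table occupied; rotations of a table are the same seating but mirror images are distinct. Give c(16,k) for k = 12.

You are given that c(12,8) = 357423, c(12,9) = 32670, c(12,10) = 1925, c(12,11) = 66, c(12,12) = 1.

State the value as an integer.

4899622

i=13: T(13,9)=357423+12·32670=749463 | T(13,10)=32670+12·1925=55770 | T(13,11)=1925+12·66=2717 | T(13,12)=66+12·1=78
i=14: T(14,10)=749463+13·55770=1474473 | T(14,11)=55770+13·2717=91091 | T(14,12)=2717+13·78=3731
i=15: T(15,11)=1474473+14·91091=2749747 | T(15,12)=91091+14·3731=143325
i=16: T(16,12)=2749747+15·143325=4899622
Read c(16,12) = 4899622.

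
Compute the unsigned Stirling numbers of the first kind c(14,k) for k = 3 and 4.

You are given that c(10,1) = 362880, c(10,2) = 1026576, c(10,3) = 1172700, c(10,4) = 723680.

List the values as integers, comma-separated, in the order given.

26596717056, 20313753096

@11  (11,1):362880·10+0→3628800, (11,2):1026576·10+362880→10628640, (11,3):1172700·10+1026576→12753576, (11,4):723680·10+1172700→8409500
@12  (12,1):3628800·11+0→39916800, (12,2):10628640·11+3628800→120543840, (12,3):12753576·11+10628640→150917976, (12,4):8409500·11+12753576→105258076
@13  (13,2):120543840·12+39916800→1486442880, (13,3):150917976·12+120543840→1931559552, (13,4):105258076·12+150917976→1414014888
@14  (14,3):1931559552·13+1486442880→26596717056, (14,4):1414014888·13+1931559552→20313753096
Read c(14,3) = 26596717056, c(14,4) = 20313753096.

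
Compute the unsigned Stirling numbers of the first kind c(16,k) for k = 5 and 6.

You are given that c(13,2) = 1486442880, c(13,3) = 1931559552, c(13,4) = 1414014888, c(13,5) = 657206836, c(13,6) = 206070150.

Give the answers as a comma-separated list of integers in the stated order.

[14] T[14,3]:13*1931559552+1486442880=26596717056 · T[14,4]:13*1414014888+1931559552=20313753096 · T[14,5]:13*657206836+1414014888=9957703756 · T[14,6]:13*206070150+657206836=3336118786
[15] T[15,4]:14*20313753096+26596717056=310989260400 · T[15,5]:14*9957703756+20313753096=159721605680 · T[15,6]:14*3336118786+9957703756=56663366760
[16] T[16,5]:15*159721605680+310989260400=2706813345600 · T[16,6]:15*56663366760+159721605680=1009672107080
Read c(16,5) = 2706813345600, c(16,6) = 1009672107080.

2706813345600, 1009672107080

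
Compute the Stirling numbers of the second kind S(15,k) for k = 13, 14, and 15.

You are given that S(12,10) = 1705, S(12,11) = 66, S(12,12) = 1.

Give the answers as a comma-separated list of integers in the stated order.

[13] T[13,11]:11*66+1705=2431 · T[13,12]:12*1+66=78 · T[13,13]:13*0+1=1
[14] T[14,12]:12*78+2431=3367 · T[14,13]:13*1+78=91 · T[14,14]:14*0+1=1
[15] T[15,13]:13*91+3367=4550 · T[15,14]:14*1+91=105 · T[15,15]:15*0+1=1
Read S(15,13) = 4550, S(15,14) = 105, S(15,15) = 1.

4550, 105, 1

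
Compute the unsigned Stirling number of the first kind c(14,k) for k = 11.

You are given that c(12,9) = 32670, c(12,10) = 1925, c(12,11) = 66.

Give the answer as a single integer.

r13: T_13,10=12×1925+32670=55770; T_13,11=12×66+1925=2717
r14: T_14,11=13×2717+55770=91091
Read c(14,11) = 91091.

91091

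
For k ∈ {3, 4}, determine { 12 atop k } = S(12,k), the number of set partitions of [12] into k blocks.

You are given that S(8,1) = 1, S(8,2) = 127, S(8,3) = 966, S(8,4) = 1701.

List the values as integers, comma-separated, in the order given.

86526, 611501

row 9: T[9][1]=1·1+0=1  T[9][2]=2·127+1=255  T[9][3]=3·966+127=3025  T[9][4]=4·1701+966=7770
row 10: T[10][1]=1·1+0=1  T[10][2]=2·255+1=511  T[10][3]=3·3025+255=9330  T[10][4]=4·7770+3025=34105
row 11: T[11][2]=2·511+1=1023  T[11][3]=3·9330+511=28501  T[11][4]=4·34105+9330=145750
row 12: T[12][3]=3·28501+1023=86526  T[12][4]=4·145750+28501=611501
Read S(12,3) = 86526, S(12,4) = 611501.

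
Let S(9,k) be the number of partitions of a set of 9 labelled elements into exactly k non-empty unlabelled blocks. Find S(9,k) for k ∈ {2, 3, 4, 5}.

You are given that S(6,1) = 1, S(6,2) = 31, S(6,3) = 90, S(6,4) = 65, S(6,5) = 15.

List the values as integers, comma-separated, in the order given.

@7  (7,1):1·1+0→1, (7,2):31·2+1→63, (7,3):90·3+31→301, (7,4):65·4+90→350, (7,5):15·5+65→140
@8  (8,1):1·1+0→1, (8,2):63·2+1→127, (8,3):301·3+63→966, (8,4):350·4+301→1701, (8,5):140·5+350→1050
@9  (9,2):127·2+1→255, (9,3):966·3+127→3025, (9,4):1701·4+966→7770, (9,5):1050·5+1701→6951
Read S(9,2) = 255, S(9,3) = 3025, S(9,4) = 7770, S(9,5) = 6951.

255, 3025, 7770, 6951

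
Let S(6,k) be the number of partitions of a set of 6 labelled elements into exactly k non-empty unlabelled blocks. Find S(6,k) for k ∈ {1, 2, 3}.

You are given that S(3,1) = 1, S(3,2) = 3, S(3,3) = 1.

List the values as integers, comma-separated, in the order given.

1, 31, 90

[4] T[4,1]:1*1+0=1 · T[4,2]:2*3+1=7 · T[4,3]:3*1+3=6
[5] T[5,1]:1*1+0=1 · T[5,2]:2*7+1=15 · T[5,3]:3*6+7=25
[6] T[6,1]:1*1+0=1 · T[6,2]:2*15+1=31 · T[6,3]:3*25+15=90
Read S(6,1) = 1, S(6,2) = 31, S(6,3) = 90.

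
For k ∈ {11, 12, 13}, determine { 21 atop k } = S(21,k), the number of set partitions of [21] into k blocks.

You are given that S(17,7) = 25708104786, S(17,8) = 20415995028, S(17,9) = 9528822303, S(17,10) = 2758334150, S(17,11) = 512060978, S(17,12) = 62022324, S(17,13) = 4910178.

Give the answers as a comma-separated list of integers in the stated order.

26826851689001, 6833042030178, 1204909218331

i=18: T(18,8)=25708104786+8·20415995028=189036065010 | T(18,9)=20415995028+9·9528822303=106175395755 | T(18,10)=9528822303+10·2758334150=37112163803 | T(18,11)=2758334150+11·512060978=8391004908 | T(18,12)=512060978+12·62022324=1256328866 | T(18,13)=62022324+13·4910178=125854638
i=19: T(19,9)=189036065010+9·106175395755=1144614626805 | T(19,10)=106175395755+10·37112163803=477297033785 | T(19,11)=37112163803+11·8391004908=129413217791 | T(19,12)=8391004908+12·1256328866=23466951300 | T(19,13)=1256328866+13·125854638=2892439160
i=20: T(20,10)=1144614626805+10·477297033785=5917584964655 | T(20,11)=477297033785+11·129413217791=1900842429486 | T(20,12)=129413217791+12·23466951300=411016633391 | T(20,13)=23466951300+13·2892439160=61068660380
i=21: T(21,11)=5917584964655+11·1900842429486=26826851689001 | T(21,12)=1900842429486+12·411016633391=6833042030178 | T(21,13)=411016633391+13·61068660380=1204909218331
Read S(21,11) = 26826851689001, S(21,12) = 6833042030178, S(21,13) = 1204909218331.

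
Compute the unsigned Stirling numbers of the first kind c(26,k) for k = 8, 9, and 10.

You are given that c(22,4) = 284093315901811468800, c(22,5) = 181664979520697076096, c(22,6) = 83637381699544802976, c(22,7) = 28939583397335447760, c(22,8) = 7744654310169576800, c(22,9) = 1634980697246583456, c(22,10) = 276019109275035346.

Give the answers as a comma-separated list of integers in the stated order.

row 23: T[23][5]=22·181664979520697076096+284093315901811468800=4280722865357147142912  T[23][6]=22·83637381699544802976+181664979520697076096=2021687376910682741568  T[23][7]=22·28939583397335447760+83637381699544802976=720308216440924653696  T[23][8]=22·7744654310169576800+28939583397335447760=199321978221066137360  T[23][9]=22·1634980697246583456+7744654310169576800=43714229649594412832  T[23][10]=22·276019109275035346+1634980697246583456=7707401101297361068
row 24: T[24][6]=23·2021687376910682741568+4280722865357147142912=50779532534302850198976  T[24][7]=23·720308216440924653696+2021687376910682741568=18588776355051949776576  T[24][8]=23·199321978221066137360+720308216440924653696=5304713715525445812976  T[24][9]=23·43714229649594412832+199321978221066137360=1204749260161737632496  T[24][10]=23·7707401101297361068+43714229649594412832=220984454979433717396
row 25: T[25][7]=24·18588776355051949776576+50779532534302850198976=496910165055549644836800  T[25][8]=24·5304713715525445812976+18588776355051949776576=145901905527662649288000  T[25][9]=24·1204749260161737632496+5304713715525445812976=34218695959407148992880  T[25][10]=24·220984454979433717396+1204749260161737632496=6508376179668146850000
row 26: T[26][8]=25·145901905527662649288000+496910165055549644836800=4144457803247115877036800  T[26][9]=25·34218695959407148992880+145901905527662649288000=1001369304512841374110000  T[26][10]=25·6508376179668146850000+34218695959407148992880=196928100451110820242880
Read c(26,8) = 4144457803247115877036800, c(26,9) = 1001369304512841374110000, c(26,10) = 196928100451110820242880.

4144457803247115877036800, 1001369304512841374110000, 196928100451110820242880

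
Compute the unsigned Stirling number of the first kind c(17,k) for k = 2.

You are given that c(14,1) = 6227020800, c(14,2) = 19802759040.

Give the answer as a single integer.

@15  (15,1):6227020800·14+0→87178291200, (15,2):19802759040·14+6227020800→283465647360
@16  (16,1):87178291200·15+0→1307674368000, (16,2):283465647360·15+87178291200→4339163001600
@17  (17,2):4339163001600·16+1307674368000→70734282393600
Read c(17,2) = 70734282393600.

70734282393600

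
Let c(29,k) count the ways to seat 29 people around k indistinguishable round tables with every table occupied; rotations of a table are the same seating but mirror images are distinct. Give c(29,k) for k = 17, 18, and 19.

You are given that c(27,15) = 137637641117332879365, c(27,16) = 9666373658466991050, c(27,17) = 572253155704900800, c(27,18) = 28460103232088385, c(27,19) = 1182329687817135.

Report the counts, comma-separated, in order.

row 28: T[28][16]=27·9666373658466991050+137637641117332879365=398629729895941637715  T[28][17]=27·572253155704900800+9666373658466991050=25117208862499312650  T[28][18]=27·28460103232088385+572253155704900800=1340675942971287195  T[28][19]=27·1182329687817135+28460103232088385=60383004803151030
row 29: T[29][17]=28·25117208862499312650+398629729895941637715=1101911578045922391915  T[29][18]=28·1340675942971287195+25117208862499312650=62656135265695354110  T[29][19]=28·60383004803151030+1340675942971287195=3031400077459516035
Read c(29,17) = 1101911578045922391915, c(29,18) = 62656135265695354110, c(29,19) = 3031400077459516035.

1101911578045922391915, 62656135265695354110, 3031400077459516035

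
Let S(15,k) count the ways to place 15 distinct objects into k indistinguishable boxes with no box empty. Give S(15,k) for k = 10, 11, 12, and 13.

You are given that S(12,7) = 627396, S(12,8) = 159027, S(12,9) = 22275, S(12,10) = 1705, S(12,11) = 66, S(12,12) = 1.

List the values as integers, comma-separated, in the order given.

row 13: T[13][8]=8·159027+627396=1899612  T[13][9]=9·22275+159027=359502  T[13][10]=10·1705+22275=39325  T[13][11]=11·66+1705=2431  T[13][12]=12·1+66=78  T[13][13]=13·0+1=1
row 14: T[14][9]=9·359502+1899612=5135130  T[14][10]=10·39325+359502=752752  T[14][11]=11·2431+39325=66066  T[14][12]=12·78+2431=3367  T[14][13]=13·1+78=91
row 15: T[15][10]=10·752752+5135130=12662650  T[15][11]=11·66066+752752=1479478  T[15][12]=12·3367+66066=106470  T[15][13]=13·91+3367=4550
Read S(15,10) = 12662650, S(15,11) = 1479478, S(15,12) = 106470, S(15,13) = 4550.

12662650, 1479478, 106470, 4550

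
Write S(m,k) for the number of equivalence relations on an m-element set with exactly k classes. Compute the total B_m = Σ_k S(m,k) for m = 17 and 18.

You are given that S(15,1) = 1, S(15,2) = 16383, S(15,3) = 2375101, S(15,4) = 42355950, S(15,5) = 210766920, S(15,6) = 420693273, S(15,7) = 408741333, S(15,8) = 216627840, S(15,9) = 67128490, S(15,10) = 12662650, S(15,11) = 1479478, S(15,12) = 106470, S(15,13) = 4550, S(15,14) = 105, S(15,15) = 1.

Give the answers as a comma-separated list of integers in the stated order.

r16: T_16,1=1×1+0=1; T_16,2=2×16383+1=32767; T_16,3=3×2375101+16383=7141686; T_16,4=4×42355950+2375101=171798901; T_16,5=5×210766920+42355950=1096190550; T_16,6=6×420693273+210766920=2734926558; T_16,7=7×408741333+420693273=3281882604; T_16,8=8×216627840+408741333=2141764053; T_16,9=9×67128490+216627840=820784250; T_16,10=10×12662650+67128490=193754990; T_16,11=11×1479478+12662650=28936908; T_16,12=12×106470+1479478=2757118; T_16,13=13×4550+106470=165620; T_16,14=14×105+4550=6020; T_16,15=15×1+105=120; T_16,16=16×0+1=1
r17: T_17,1=1×1+0=1; T_17,2=2×32767+1=65535; T_17,3=3×7141686+32767=21457825; T_17,4=4×171798901+7141686=694337290; T_17,5=5×1096190550+171798901=5652751651; T_17,6=6×2734926558+1096190550=17505749898; T_17,7=7×3281882604+2734926558=25708104786; T_17,8=8×2141764053+3281882604=20415995028; T_17,9=9×820784250+2141764053=9528822303; T_17,10=10×193754990+820784250=2758334150; T_17,11=11×28936908+193754990=512060978; T_17,12=12×2757118+28936908=62022324; T_17,13=13×165620+2757118=4910178; T_17,14=14×6020+165620=249900; T_17,15=15×120+6020=7820; T_17,16=16×1+120=136; T_17,17=17×0+1=1
r18: T_18,1=1×1+0=1; T_18,2=2×65535+1=131071; T_18,3=3×21457825+65535=64439010; T_18,4=4×694337290+21457825=2798806985; T_18,5=5×5652751651+694337290=28958095545; T_18,6=6×17505749898+5652751651=110687251039; T_18,7=7×25708104786+17505749898=197462483400; T_18,8=8×20415995028+25708104786=189036065010; T_18,9=9×9528822303+20415995028=106175395755; T_18,10=10×2758334150+9528822303=37112163803; T_18,11=11×512060978+2758334150=8391004908; T_18,12=12×62022324+512060978=1256328866; T_18,13=13×4910178+62022324=125854638; T_18,14=14×249900+4910178=8408778; T_18,15=15×7820+249900=367200; T_18,16=16×136+7820=9996; T_18,17=17×1+136=153; T_18,18=18×0+1=1
B_17 = ΣS(17,k) = 1+65535+21457825+694337290+5652751651+17505749898+25708104786+20415995028+9528822303+2758334150+512060978+62022324+4910178+249900+7820+136+1 = 82864869804
B_18 = ΣS(18,k) = 1+131071+64439010+2798806985+28958095545+110687251039+197462483400+189036065010+106175395755+37112163803+8391004908+1256328866+125854638+8408778+367200+9996+153+1 = 682076806159

82864869804, 682076806159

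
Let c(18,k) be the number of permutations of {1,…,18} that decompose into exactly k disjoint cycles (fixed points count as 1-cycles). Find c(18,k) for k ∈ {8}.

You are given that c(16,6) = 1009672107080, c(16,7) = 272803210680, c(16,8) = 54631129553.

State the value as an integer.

r17: T_17,7=16×272803210680+1009672107080=5374523477960; T_17,8=16×54631129553+272803210680=1146901283528
r18: T_18,8=17×1146901283528+5374523477960=24871845297936
Read c(18,8) = 24871845297936.

24871845297936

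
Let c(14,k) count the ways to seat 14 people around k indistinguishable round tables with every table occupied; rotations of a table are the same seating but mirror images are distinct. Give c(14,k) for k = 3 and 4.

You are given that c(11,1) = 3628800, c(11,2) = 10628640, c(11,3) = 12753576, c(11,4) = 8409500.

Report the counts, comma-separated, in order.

26596717056, 20313753096

row 12: T[12][1]=11·3628800+0=39916800  T[12][2]=11·10628640+3628800=120543840  T[12][3]=11·12753576+10628640=150917976  T[12][4]=11·8409500+12753576=105258076
row 13: T[13][2]=12·120543840+39916800=1486442880  T[13][3]=12·150917976+120543840=1931559552  T[13][4]=12·105258076+150917976=1414014888
row 14: T[14][3]=13·1931559552+1486442880=26596717056  T[14][4]=13·1414014888+1931559552=20313753096
Read c(14,3) = 26596717056, c(14,4) = 20313753096.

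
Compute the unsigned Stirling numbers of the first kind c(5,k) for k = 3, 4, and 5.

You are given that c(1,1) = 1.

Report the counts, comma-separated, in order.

@2  (2,1):1·1+0→1, (2,2):0·1+1→1
@3  (3,1):1·2+0→2, (3,2):1·2+1→3, (3,3):0·2+1→1
@4  (4,2):3·3+2→11, (4,3):1·3+3→6, (4,4):0·3+1→1
@5  (5,3):6·4+11→35, (5,4):1·4+6→10, (5,5):0·4+1→1
Read c(5,3) = 35, c(5,4) = 10, c(5,5) = 1.

35, 10, 1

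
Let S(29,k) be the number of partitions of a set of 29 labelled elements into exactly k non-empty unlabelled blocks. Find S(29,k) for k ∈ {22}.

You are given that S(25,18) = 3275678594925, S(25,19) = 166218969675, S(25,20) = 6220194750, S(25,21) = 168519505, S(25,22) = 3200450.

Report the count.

40823077538100

@26  (26,19):166218969675·19+3275678594925→6433839018750, (26,20):6220194750·20+166218969675→290622864675, (26,21):168519505·21+6220194750→9759104355, (26,22):3200450·22+168519505→238929405
@27  (27,20):290622864675·20+6433839018750→12246296312250, (27,21):9759104355·21+290622864675→495564056130, (27,22):238929405·22+9759104355→15015551265
@28  (28,21):495564056130·21+12246296312250→22653141490980, (28,22):15015551265·22+495564056130→825906183960
@29  (29,22):825906183960·22+22653141490980→40823077538100
Read S(29,22) = 40823077538100.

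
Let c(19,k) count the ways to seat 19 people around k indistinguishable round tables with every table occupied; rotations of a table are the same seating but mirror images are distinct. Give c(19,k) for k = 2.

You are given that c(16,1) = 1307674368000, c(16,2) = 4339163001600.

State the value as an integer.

i=17: T(17,1)=0+16·1307674368000=20922789888000 | T(17,2)=1307674368000+16·4339163001600=70734282393600
i=18: T(18,1)=0+17·20922789888000=355687428096000 | T(18,2)=20922789888000+17·70734282393600=1223405590579200
i=19: T(19,2)=355687428096000+18·1223405590579200=22376988058521600
Read c(19,2) = 22376988058521600.

22376988058521600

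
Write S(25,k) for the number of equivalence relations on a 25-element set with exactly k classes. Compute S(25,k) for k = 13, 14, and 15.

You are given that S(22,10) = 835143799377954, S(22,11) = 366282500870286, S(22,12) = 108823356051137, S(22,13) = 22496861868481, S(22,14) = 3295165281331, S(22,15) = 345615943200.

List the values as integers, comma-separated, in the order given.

114485073343744260, 25958110360896000, 4299394655347200

row 23: T[23][11]=11·366282500870286+835143799377954=4864251308951100  T[23][12]=12·108823356051137+366282500870286=1672162773483930  T[23][13]=13·22496861868481+108823356051137=401282560341390  T[23][14]=14·3295165281331+22496861868481=68629175807115  T[23][15]=15·345615943200+3295165281331=8479404429331
row 24: T[24][12]=12·1672162773483930+4864251308951100=24930204590758260  T[24][13]=13·401282560341390+1672162773483930=6888836057922000  T[24][14]=14·68629175807115+401282560341390=1362091021641000  T[24][15]=15·8479404429331+68629175807115=195820242247080
row 25: T[25][13]=13·6888836057922000+24930204590758260=114485073343744260  T[25][14]=14·1362091021641000+6888836057922000=25958110360896000  T[25][15]=15·195820242247080+1362091021641000=4299394655347200
Read S(25,13) = 114485073343744260, S(25,14) = 25958110360896000, S(25,15) = 4299394655347200.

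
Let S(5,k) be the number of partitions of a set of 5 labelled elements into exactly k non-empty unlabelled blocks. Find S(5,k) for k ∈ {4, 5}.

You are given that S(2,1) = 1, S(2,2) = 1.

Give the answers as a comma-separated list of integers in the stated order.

@3  (3,2):1·2+1→3, (3,3):0·3+1→1
@4  (4,3):1·3+3→6, (4,4):0·4+1→1
@5  (5,4):1·4+6→10, (5,5):0·5+1→1
Read S(5,4) = 10, S(5,5) = 1.

10, 1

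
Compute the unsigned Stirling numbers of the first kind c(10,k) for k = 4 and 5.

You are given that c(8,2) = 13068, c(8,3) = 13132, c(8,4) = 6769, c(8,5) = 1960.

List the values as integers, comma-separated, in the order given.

@9  (9,3):13132·8+13068→118124, (9,4):6769·8+13132→67284, (9,5):1960·8+6769→22449
@10  (10,4):67284·9+118124→723680, (10,5):22449·9+67284→269325
Read c(10,4) = 723680, c(10,5) = 269325.

723680, 269325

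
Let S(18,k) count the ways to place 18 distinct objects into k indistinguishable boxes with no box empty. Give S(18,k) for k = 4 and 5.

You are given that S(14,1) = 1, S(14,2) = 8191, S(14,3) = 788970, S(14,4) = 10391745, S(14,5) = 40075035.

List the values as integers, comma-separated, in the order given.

2798806985, 28958095545

@15  (15,1):1·1+0→1, (15,2):8191·2+1→16383, (15,3):788970·3+8191→2375101, (15,4):10391745·4+788970→42355950, (15,5):40075035·5+10391745→210766920
@16  (16,2):16383·2+1→32767, (16,3):2375101·3+16383→7141686, (16,4):42355950·4+2375101→171798901, (16,5):210766920·5+42355950→1096190550
@17  (17,3):7141686·3+32767→21457825, (17,4):171798901·4+7141686→694337290, (17,5):1096190550·5+171798901→5652751651
@18  (18,4):694337290·4+21457825→2798806985, (18,5):5652751651·5+694337290→28958095545
Read S(18,4) = 2798806985, S(18,5) = 28958095545.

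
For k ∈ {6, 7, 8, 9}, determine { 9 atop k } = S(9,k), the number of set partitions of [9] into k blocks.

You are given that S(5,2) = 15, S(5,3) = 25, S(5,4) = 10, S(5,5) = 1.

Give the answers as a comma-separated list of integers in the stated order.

2646, 462, 36, 1

@6  (6,3):25·3+15→90, (6,4):10·4+25→65, (6,5):1·5+10→15, (6,6):0·6+1→1
@7  (7,4):65·4+90→350, (7,5):15·5+65→140, (7,6):1·6+15→21, (7,7):0·7+1→1
@8  (8,5):140·5+350→1050, (8,6):21·6+140→266, (8,7):1·7+21→28, (8,8):0·8+1→1
@9  (9,6):266·6+1050→2646, (9,7):28·7+266→462, (9,8):1·8+28→36, (9,9):0·9+1→1
Read S(9,6) = 2646, S(9,7) = 462, S(9,8) = 36, S(9,9) = 1.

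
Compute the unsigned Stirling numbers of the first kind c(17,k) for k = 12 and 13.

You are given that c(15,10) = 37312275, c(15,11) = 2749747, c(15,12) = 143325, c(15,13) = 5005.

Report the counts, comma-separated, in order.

156952432, 8394022

row 16: T[16][11]=15·2749747+37312275=78558480  T[16][12]=15·143325+2749747=4899622  T[16][13]=15·5005+143325=218400
row 17: T[17][12]=16·4899622+78558480=156952432  T[17][13]=16·218400+4899622=8394022
Read c(17,12) = 156952432, c(17,13) = 8394022.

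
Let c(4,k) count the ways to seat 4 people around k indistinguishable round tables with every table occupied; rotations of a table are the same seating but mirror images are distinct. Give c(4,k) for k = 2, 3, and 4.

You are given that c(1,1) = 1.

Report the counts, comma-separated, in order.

r2: T_2,1=1×1+0=1; T_2,2=1×0+1=1
r3: T_3,1=2×1+0=2; T_3,2=2×1+1=3; T_3,3=2×0+1=1
r4: T_4,2=3×3+2=11; T_4,3=3×1+3=6; T_4,4=3×0+1=1
Read c(4,2) = 11, c(4,3) = 6, c(4,4) = 1.

11, 6, 1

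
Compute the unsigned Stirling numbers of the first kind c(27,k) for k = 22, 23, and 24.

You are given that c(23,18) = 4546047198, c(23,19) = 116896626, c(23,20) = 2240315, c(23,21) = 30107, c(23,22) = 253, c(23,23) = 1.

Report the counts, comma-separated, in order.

i=24: T(24,19)=4546047198+23·116896626=7234669596 | T(24,20)=116896626+23·2240315=168423871 | T(24,21)=2240315+23·30107=2932776 | T(24,22)=30107+23·253=35926 | T(24,23)=253+23·1=276 | T(24,24)=1+23·0=1
i=25: T(25,20)=7234669596+24·168423871=11276842500 | T(25,21)=168423871+24·2932776=238810495 | T(25,22)=2932776+24·35926=3795000 | T(25,23)=35926+24·276=42550 | T(25,24)=276+24·1=300
i=26: T(26,21)=11276842500+25·238810495=17247104875 | T(26,22)=238810495+25·3795000=333685495 | T(26,23)=3795000+25·42550=4858750 | T(26,24)=42550+25·300=50050
i=27: T(27,22)=17247104875+26·333685495=25922927745 | T(27,23)=333685495+26·4858750=460012995 | T(27,24)=4858750+26·50050=6160050
Read c(27,22) = 25922927745, c(27,23) = 460012995, c(27,24) = 6160050.

25922927745, 460012995, 6160050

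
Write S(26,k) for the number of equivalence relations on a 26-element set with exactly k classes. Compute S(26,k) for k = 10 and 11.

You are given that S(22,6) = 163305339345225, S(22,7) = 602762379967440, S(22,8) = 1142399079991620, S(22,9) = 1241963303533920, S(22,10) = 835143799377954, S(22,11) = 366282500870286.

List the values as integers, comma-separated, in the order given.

i=23: T(23,7)=163305339345225+7·602762379967440=4382641999117305 | T(23,8)=602762379967440+8·1142399079991620=9741955019900400 | T(23,9)=1142399079991620+9·1241963303533920=12320068811796900 | T(23,10)=1241963303533920+10·835143799377954=9593401297313460 | T(23,11)=835143799377954+11·366282500870286=4864251308951100
i=24: T(24,8)=4382641999117305+8·9741955019900400=82318282158320505 | T(24,9)=9741955019900400+9·12320068811796900=120622574326072500 | T(24,10)=12320068811796900+10·9593401297313460=108254081784931500 | T(24,11)=9593401297313460+11·4864251308951100=63100165695775560
i=25: T(25,9)=82318282158320505+9·120622574326072500=1167921451092973005 | T(25,10)=120622574326072500+10·108254081784931500=1203163392175387500 | T(25,11)=108254081784931500+11·63100165695775560=802355904438462660
i=26: T(26,10)=1167921451092973005+10·1203163392175387500=13199555372846848005 | T(26,11)=1203163392175387500+11·802355904438462660=10029078340998476760
Read S(26,10) = 13199555372846848005, S(26,11) = 10029078340998476760.

13199555372846848005, 10029078340998476760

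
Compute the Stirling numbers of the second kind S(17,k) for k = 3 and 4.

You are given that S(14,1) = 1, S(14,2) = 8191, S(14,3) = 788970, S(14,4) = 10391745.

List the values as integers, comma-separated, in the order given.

21457825, 694337290

@15  (15,1):1·1+0→1, (15,2):8191·2+1→16383, (15,3):788970·3+8191→2375101, (15,4):10391745·4+788970→42355950
@16  (16,2):16383·2+1→32767, (16,3):2375101·3+16383→7141686, (16,4):42355950·4+2375101→171798901
@17  (17,3):7141686·3+32767→21457825, (17,4):171798901·4+7141686→694337290
Read S(17,3) = 21457825, S(17,4) = 694337290.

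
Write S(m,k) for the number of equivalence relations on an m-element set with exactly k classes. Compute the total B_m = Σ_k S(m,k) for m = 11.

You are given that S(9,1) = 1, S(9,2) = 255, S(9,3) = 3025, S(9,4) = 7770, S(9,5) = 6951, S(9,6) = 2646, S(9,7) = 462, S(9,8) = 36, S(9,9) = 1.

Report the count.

678570

r10: T_10,1=1×1+0=1; T_10,2=2×255+1=511; T_10,3=3×3025+255=9330; T_10,4=4×7770+3025=34105; T_10,5=5×6951+7770=42525; T_10,6=6×2646+6951=22827; T_10,7=7×462+2646=5880; T_10,8=8×36+462=750; T_10,9=9×1+36=45; T_10,10=10×0+1=1
r11: T_11,1=1×1+0=1; T_11,2=2×511+1=1023; T_11,3=3×9330+511=28501; T_11,4=4×34105+9330=145750; T_11,5=5×42525+34105=246730; T_11,6=6×22827+42525=179487; T_11,7=7×5880+22827=63987; T_11,8=8×750+5880=11880; T_11,9=9×45+750=1155; T_11,10=10×1+45=55; T_11,11=11×0+1=1
B_11 = ΣS(11,k) = 1+1023+28501+145750+246730+179487+63987+11880+1155+55+1 = 678570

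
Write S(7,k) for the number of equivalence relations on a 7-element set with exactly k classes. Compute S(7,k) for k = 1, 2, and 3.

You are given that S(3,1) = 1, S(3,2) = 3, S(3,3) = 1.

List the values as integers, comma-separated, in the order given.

i=4: T(4,1)=0+1·1=1 | T(4,2)=1+2·3=7 | T(4,3)=3+3·1=6
i=5: T(5,1)=0+1·1=1 | T(5,2)=1+2·7=15 | T(5,3)=7+3·6=25
i=6: T(6,1)=0+1·1=1 | T(6,2)=1+2·15=31 | T(6,3)=15+3·25=90
i=7: T(7,1)=0+1·1=1 | T(7,2)=1+2·31=63 | T(7,3)=31+3·90=301
Read S(7,1) = 1, S(7,2) = 63, S(7,3) = 301.

1, 63, 301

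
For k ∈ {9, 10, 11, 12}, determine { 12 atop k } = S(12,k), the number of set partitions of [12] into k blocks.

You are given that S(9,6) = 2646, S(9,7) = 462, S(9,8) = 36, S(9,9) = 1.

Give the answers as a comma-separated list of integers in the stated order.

r10: T_10,7=7×462+2646=5880; T_10,8=8×36+462=750; T_10,9=9×1+36=45; T_10,10=10×0+1=1
r11: T_11,8=8×750+5880=11880; T_11,9=9×45+750=1155; T_11,10=10×1+45=55; T_11,11=11×0+1=1
r12: T_12,9=9×1155+11880=22275; T_12,10=10×55+1155=1705; T_12,11=11×1+55=66; T_12,12=12×0+1=1
Read S(12,9) = 22275, S(12,10) = 1705, S(12,11) = 66, S(12,12) = 1.

22275, 1705, 66, 1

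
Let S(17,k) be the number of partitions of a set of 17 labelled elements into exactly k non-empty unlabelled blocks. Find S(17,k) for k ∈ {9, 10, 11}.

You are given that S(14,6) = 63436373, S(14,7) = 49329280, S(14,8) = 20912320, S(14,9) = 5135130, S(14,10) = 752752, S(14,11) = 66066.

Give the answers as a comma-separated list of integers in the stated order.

9528822303, 2758334150, 512060978

row 15: T[15][7]=7·49329280+63436373=408741333  T[15][8]=8·20912320+49329280=216627840  T[15][9]=9·5135130+20912320=67128490  T[15][10]=10·752752+5135130=12662650  T[15][11]=11·66066+752752=1479478
row 16: T[16][8]=8·216627840+408741333=2141764053  T[16][9]=9·67128490+216627840=820784250  T[16][10]=10·12662650+67128490=193754990  T[16][11]=11·1479478+12662650=28936908
row 17: T[17][9]=9·820784250+2141764053=9528822303  T[17][10]=10·193754990+820784250=2758334150  T[17][11]=11·28936908+193754990=512060978
Read S(17,9) = 9528822303, S(17,10) = 2758334150, S(17,11) = 512060978.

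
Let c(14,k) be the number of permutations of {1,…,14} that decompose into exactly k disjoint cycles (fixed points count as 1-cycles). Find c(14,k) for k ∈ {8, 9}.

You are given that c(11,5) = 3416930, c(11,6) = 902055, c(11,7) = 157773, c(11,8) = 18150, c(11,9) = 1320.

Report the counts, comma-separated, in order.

@12  (12,6):902055·11+3416930→13339535, (12,7):157773·11+902055→2637558, (12,8):18150·11+157773→357423, (12,9):1320·11+18150→32670
@13  (13,7):2637558·12+13339535→44990231, (13,8):357423·12+2637558→6926634, (13,9):32670·12+357423→749463
@14  (14,8):6926634·13+44990231→135036473, (14,9):749463·13+6926634→16669653
Read c(14,8) = 135036473, c(14,9) = 16669653.

135036473, 16669653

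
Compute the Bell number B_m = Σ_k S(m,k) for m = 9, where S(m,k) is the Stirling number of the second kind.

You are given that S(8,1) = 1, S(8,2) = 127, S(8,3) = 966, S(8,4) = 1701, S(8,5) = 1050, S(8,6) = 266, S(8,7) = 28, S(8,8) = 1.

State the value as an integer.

row 9: T[9][1]=1·1+0=1  T[9][2]=2·127+1=255  T[9][3]=3·966+127=3025  T[9][4]=4·1701+966=7770  T[9][5]=5·1050+1701=6951  T[9][6]=6·266+1050=2646  T[9][7]=7·28+266=462  T[9][8]=8·1+28=36  T[9][9]=9·0+1=1
B_9 = ΣS(9,k) = 1+255+3025+7770+6951+2646+462+36+1 = 21147

21147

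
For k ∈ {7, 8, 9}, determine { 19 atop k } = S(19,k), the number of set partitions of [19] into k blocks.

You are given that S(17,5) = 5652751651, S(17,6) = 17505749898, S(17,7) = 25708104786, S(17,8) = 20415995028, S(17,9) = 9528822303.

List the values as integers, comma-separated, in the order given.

1492924634839, 1709751003480, 1144614626805

[18] T[18,6]:6*17505749898+5652751651=110687251039 · T[18,7]:7*25708104786+17505749898=197462483400 · T[18,8]:8*20415995028+25708104786=189036065010 · T[18,9]:9*9528822303+20415995028=106175395755
[19] T[19,7]:7*197462483400+110687251039=1492924634839 · T[19,8]:8*189036065010+197462483400=1709751003480 · T[19,9]:9*106175395755+189036065010=1144614626805
Read S(19,7) = 1492924634839, S(19,8) = 1709751003480, S(19,9) = 1144614626805.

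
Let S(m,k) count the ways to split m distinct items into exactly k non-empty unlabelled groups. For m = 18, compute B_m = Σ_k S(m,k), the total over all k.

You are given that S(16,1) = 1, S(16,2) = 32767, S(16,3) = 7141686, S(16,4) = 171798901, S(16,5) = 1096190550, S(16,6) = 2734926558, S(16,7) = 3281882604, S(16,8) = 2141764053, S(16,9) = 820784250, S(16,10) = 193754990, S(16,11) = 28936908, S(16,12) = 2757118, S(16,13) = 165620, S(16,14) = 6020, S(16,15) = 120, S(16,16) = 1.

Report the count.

row 17: T[17][1]=1·1+0=1  T[17][2]=2·32767+1=65535  T[17][3]=3·7141686+32767=21457825  T[17][4]=4·171798901+7141686=694337290  T[17][5]=5·1096190550+171798901=5652751651  T[17][6]=6·2734926558+1096190550=17505749898  T[17][7]=7·3281882604+2734926558=25708104786  T[17][8]=8·2141764053+3281882604=20415995028  T[17][9]=9·820784250+2141764053=9528822303  T[17][10]=10·193754990+820784250=2758334150  T[17][11]=11·28936908+193754990=512060978  T[17][12]=12·2757118+28936908=62022324  T[17][13]=13·165620+2757118=4910178  T[17][14]=14·6020+165620=249900  T[17][15]=15·120+6020=7820  T[17][16]=16·1+120=136  T[17][17]=17·0+1=1
row 18: T[18][1]=1·1+0=1  T[18][2]=2·65535+1=131071  T[18][3]=3·21457825+65535=64439010  T[18][4]=4·694337290+21457825=2798806985  T[18][5]=5·5652751651+694337290=28958095545  T[18][6]=6·17505749898+5652751651=110687251039  T[18][7]=7·25708104786+17505749898=197462483400  T[18][8]=8·20415995028+25708104786=189036065010  T[18][9]=9·9528822303+20415995028=106175395755  T[18][10]=10·2758334150+9528822303=37112163803  T[18][11]=11·512060978+2758334150=8391004908  T[18][12]=12·62022324+512060978=1256328866  T[18][13]=13·4910178+62022324=125854638  T[18][14]=14·249900+4910178=8408778  T[18][15]=15·7820+249900=367200  T[18][16]=16·136+7820=9996  T[18][17]=17·1+136=153  T[18][18]=18·0+1=1
B_18 = ΣS(18,k) = 1+131071+64439010+2798806985+28958095545+110687251039+197462483400+189036065010+106175395755+37112163803+8391004908+1256328866+125854638+8408778+367200+9996+153+1 = 682076806159

682076806159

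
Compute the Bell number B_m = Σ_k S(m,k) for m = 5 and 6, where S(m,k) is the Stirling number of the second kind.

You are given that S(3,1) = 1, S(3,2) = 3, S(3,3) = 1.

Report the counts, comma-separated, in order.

[4] T[4,1]:1*1+0=1 · T[4,2]:2*3+1=7 · T[4,3]:3*1+3=6 · T[4,4]:4*0+1=1
[5] T[5,1]:1*1+0=1 · T[5,2]:2*7+1=15 · T[5,3]:3*6+7=25 · T[5,4]:4*1+6=10 · T[5,5]:5*0+1=1
[6] T[6,1]:1*1+0=1 · T[6,2]:2*15+1=31 · T[6,3]:3*25+15=90 · T[6,4]:4*10+25=65 · T[6,5]:5*1+10=15 · T[6,6]:6*0+1=1
B_5 = ΣS(5,k) = 1+15+25+10+1 = 52
B_6 = ΣS(6,k) = 1+31+90+65+15+1 = 203

52, 203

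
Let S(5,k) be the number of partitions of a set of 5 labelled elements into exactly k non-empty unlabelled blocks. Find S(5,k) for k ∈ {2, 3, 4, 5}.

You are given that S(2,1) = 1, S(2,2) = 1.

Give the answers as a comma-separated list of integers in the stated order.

15, 25, 10, 1

row 3: T[3][1]=1·1+0=1  T[3][2]=2·1+1=3  T[3][3]=3·0+1=1
row 4: T[4][1]=1·1+0=1  T[4][2]=2·3+1=7  T[4][3]=3·1+3=6  T[4][4]=4·0+1=1
row 5: T[5][2]=2·7+1=15  T[5][3]=3·6+7=25  T[5][4]=4·1+6=10  T[5][5]=5·0+1=1
Read S(5,2) = 15, S(5,3) = 25, S(5,4) = 10, S(5,5) = 1.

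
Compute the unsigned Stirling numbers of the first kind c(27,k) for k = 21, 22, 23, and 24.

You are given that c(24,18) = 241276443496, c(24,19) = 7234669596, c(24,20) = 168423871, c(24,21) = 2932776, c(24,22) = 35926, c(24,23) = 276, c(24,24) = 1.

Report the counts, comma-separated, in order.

i=25: T(25,19)=241276443496+24·7234669596=414908513800 | T(25,20)=7234669596+24·168423871=11276842500 | T(25,21)=168423871+24·2932776=238810495 | T(25,22)=2932776+24·35926=3795000 | T(25,23)=35926+24·276=42550 | T(25,24)=276+24·1=300
i=26: T(26,20)=414908513800+25·11276842500=696829576300 | T(26,21)=11276842500+25·238810495=17247104875 | T(26,22)=238810495+25·3795000=333685495 | T(26,23)=3795000+25·42550=4858750 | T(26,24)=42550+25·300=50050
i=27: T(27,21)=696829576300+26·17247104875=1145254303050 | T(27,22)=17247104875+26·333685495=25922927745 | T(27,23)=333685495+26·4858750=460012995 | T(27,24)=4858750+26·50050=6160050
Read c(27,21) = 1145254303050, c(27,22) = 25922927745, c(27,23) = 460012995, c(27,24) = 6160050.

1145254303050, 25922927745, 460012995, 6160050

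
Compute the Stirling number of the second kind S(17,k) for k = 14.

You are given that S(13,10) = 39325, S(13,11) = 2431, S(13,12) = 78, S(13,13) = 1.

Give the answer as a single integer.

249900

[14] T[14,11]:11*2431+39325=66066 · T[14,12]:12*78+2431=3367 · T[14,13]:13*1+78=91 · T[14,14]:14*0+1=1
[15] T[15,12]:12*3367+66066=106470 · T[15,13]:13*91+3367=4550 · T[15,14]:14*1+91=105
[16] T[16,13]:13*4550+106470=165620 · T[16,14]:14*105+4550=6020
[17] T[17,14]:14*6020+165620=249900
Read S(17,14) = 249900.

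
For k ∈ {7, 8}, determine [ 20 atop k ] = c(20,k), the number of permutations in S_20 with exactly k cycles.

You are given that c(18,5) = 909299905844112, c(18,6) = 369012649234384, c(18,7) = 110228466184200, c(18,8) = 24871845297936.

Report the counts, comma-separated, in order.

52260903362512720, 12953636989943896

[19] T[19,6]:18*369012649234384+909299905844112=7551527592063024 · T[19,7]:18*110228466184200+369012649234384=2353125040549984 · T[19,8]:18*24871845297936+110228466184200=557921681547048
[20] T[20,7]:19*2353125040549984+7551527592063024=52260903362512720 · T[20,8]:19*557921681547048+2353125040549984=12953636989943896
Read c(20,7) = 52260903362512720, c(20,8) = 12953636989943896.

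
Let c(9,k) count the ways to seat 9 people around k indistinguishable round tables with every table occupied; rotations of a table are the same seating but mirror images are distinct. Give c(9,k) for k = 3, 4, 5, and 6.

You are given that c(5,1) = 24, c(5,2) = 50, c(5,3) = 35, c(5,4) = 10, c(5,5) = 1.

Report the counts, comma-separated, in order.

118124, 67284, 22449, 4536

i=6: T(6,1)=0+5·24=120 | T(6,2)=24+5·50=274 | T(6,3)=50+5·35=225 | T(6,4)=35+5·10=85 | T(6,5)=10+5·1=15 | T(6,6)=1+5·0=1
i=7: T(7,1)=0+6·120=720 | T(7,2)=120+6·274=1764 | T(7,3)=274+6·225=1624 | T(7,4)=225+6·85=735 | T(7,5)=85+6·15=175 | T(7,6)=15+6·1=21
i=8: T(8,2)=720+7·1764=13068 | T(8,3)=1764+7·1624=13132 | T(8,4)=1624+7·735=6769 | T(8,5)=735+7·175=1960 | T(8,6)=175+7·21=322
i=9: T(9,3)=13068+8·13132=118124 | T(9,4)=13132+8·6769=67284 | T(9,5)=6769+8·1960=22449 | T(9,6)=1960+8·322=4536
Read c(9,3) = 118124, c(9,4) = 67284, c(9,5) = 22449, c(9,6) = 4536.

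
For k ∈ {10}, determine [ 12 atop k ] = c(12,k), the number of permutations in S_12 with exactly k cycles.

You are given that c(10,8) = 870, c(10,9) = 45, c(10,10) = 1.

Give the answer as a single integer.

@11  (11,9):45·10+870→1320, (11,10):1·10+45→55
@12  (12,10):55·11+1320→1925
Read c(12,10) = 1925.

1925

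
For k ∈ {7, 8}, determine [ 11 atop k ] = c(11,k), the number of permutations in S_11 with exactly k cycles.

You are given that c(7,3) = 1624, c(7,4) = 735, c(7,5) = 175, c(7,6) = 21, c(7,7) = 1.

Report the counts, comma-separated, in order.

@8  (8,4):735·7+1624→6769, (8,5):175·7+735→1960, (8,6):21·7+175→322, (8,7):1·7+21→28, (8,8):0·7+1→1
@9  (9,5):1960·8+6769→22449, (9,6):322·8+1960→4536, (9,7):28·8+322→546, (9,8):1·8+28→36
@10  (10,6):4536·9+22449→63273, (10,7):546·9+4536→9450, (10,8):36·9+546→870
@11  (11,7):9450·10+63273→157773, (11,8):870·10+9450→18150
Read c(11,7) = 157773, c(11,8) = 18150.

157773, 18150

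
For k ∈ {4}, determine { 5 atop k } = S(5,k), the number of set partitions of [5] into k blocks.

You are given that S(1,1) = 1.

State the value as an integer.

10

r2: T_2,1=1×1+0=1; T_2,2=2×0+1=1
r3: T_3,2=2×1+1=3; T_3,3=3×0+1=1
r4: T_4,3=3×1+3=6; T_4,4=4×0+1=1
r5: T_5,4=4×1+6=10
Read S(5,4) = 10.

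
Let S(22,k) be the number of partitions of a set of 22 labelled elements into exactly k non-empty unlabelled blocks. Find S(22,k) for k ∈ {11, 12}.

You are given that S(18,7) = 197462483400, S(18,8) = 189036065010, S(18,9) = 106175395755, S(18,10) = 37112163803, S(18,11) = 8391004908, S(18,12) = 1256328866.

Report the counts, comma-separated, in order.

i=19: T(19,8)=197462483400+8·189036065010=1709751003480 | T(19,9)=189036065010+9·106175395755=1144614626805 | T(19,10)=106175395755+10·37112163803=477297033785 | T(19,11)=37112163803+11·8391004908=129413217791 | T(19,12)=8391004908+12·1256328866=23466951300
i=20: T(20,9)=1709751003480+9·1144614626805=12011282644725 | T(20,10)=1144614626805+10·477297033785=5917584964655 | T(20,11)=477297033785+11·129413217791=1900842429486 | T(20,12)=129413217791+12·23466951300=411016633391
i=21: T(21,10)=12011282644725+10·5917584964655=71187132291275 | T(21,11)=5917584964655+11·1900842429486=26826851689001 | T(21,12)=1900842429486+12·411016633391=6833042030178
i=22: T(22,11)=71187132291275+11·26826851689001=366282500870286 | T(22,12)=26826851689001+12·6833042030178=108823356051137
Read S(22,11) = 366282500870286, S(22,12) = 108823356051137.

366282500870286, 108823356051137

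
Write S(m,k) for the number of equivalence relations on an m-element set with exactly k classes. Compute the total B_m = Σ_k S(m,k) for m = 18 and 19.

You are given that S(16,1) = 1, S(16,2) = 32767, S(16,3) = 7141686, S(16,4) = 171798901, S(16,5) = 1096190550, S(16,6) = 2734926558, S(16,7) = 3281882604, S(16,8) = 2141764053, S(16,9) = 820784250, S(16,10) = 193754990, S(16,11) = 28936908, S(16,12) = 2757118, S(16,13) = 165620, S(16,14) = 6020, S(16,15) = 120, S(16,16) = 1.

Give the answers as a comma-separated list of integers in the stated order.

row 17: T[17][1]=1·1+0=1  T[17][2]=2·32767+1=65535  T[17][3]=3·7141686+32767=21457825  T[17][4]=4·171798901+7141686=694337290  T[17][5]=5·1096190550+171798901=5652751651  T[17][6]=6·2734926558+1096190550=17505749898  T[17][7]=7·3281882604+2734926558=25708104786  T[17][8]=8·2141764053+3281882604=20415995028  T[17][9]=9·820784250+2141764053=9528822303  T[17][10]=10·193754990+820784250=2758334150  T[17][11]=11·28936908+193754990=512060978  T[17][12]=12·2757118+28936908=62022324  T[17][13]=13·165620+2757118=4910178  T[17][14]=14·6020+165620=249900  T[17][15]=15·120+6020=7820  T[17][16]=16·1+120=136  T[17][17]=17·0+1=1
row 18: T[18][1]=1·1+0=1  T[18][2]=2·65535+1=131071  T[18][3]=3·21457825+65535=64439010  T[18][4]=4·694337290+21457825=2798806985  T[18][5]=5·5652751651+694337290=28958095545  T[18][6]=6·17505749898+5652751651=110687251039  T[18][7]=7·25708104786+17505749898=197462483400  T[18][8]=8·20415995028+25708104786=189036065010  T[18][9]=9·9528822303+20415995028=106175395755  T[18][10]=10·2758334150+9528822303=37112163803  T[18][11]=11·512060978+2758334150=8391004908  T[18][12]=12·62022324+512060978=1256328866  T[18][13]=13·4910178+62022324=125854638  T[18][14]=14·249900+4910178=8408778  T[18][15]=15·7820+249900=367200  T[18][16]=16·136+7820=9996  T[18][17]=17·1+136=153  T[18][18]=18·0+1=1
row 19: T[19][1]=1·1+0=1  T[19][2]=2·131071+1=262143  T[19][3]=3·64439010+131071=193448101  T[19][4]=4·2798806985+64439010=11259666950  T[19][5]=5·28958095545+2798806985=147589284710  T[19][6]=6·110687251039+28958095545=693081601779  T[19][7]=7·197462483400+110687251039=1492924634839  T[19][8]=8·189036065010+197462483400=1709751003480  T[19][9]=9·106175395755+189036065010=1144614626805  T[19][10]=10·37112163803+106175395755=477297033785  T[19][11]=11·8391004908+37112163803=129413217791  T[19][12]=12·1256328866+8391004908=23466951300  T[19][13]=13·125854638+1256328866=2892439160  T[19][14]=14·8408778+125854638=243577530  T[19][15]=15·367200+8408778=13916778  T[19][16]=16·9996+367200=527136  T[19][17]=17·153+9996=12597  T[19][18]=18·1+153=171  T[19][19]=19·0+1=1
B_18 = ΣS(18,k) = 1+131071+64439010+2798806985+28958095545+110687251039+197462483400+189036065010+106175395755+37112163803+8391004908+1256328866+125854638+8408778+367200+9996+153+1 = 682076806159
B_19 = ΣS(19,k) = 1+262143+193448101+11259666950+147589284710+693081601779+1492924634839+1709751003480+1144614626805+477297033785+129413217791+23466951300+2892439160+243577530+13916778+527136+12597+171+1 = 5832742205057

682076806159, 5832742205057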